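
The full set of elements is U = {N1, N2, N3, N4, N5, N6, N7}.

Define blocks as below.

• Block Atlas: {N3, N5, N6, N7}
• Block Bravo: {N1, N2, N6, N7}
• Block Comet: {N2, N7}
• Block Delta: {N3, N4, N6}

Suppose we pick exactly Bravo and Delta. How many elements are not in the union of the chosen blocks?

Union of Bravo, Delta = {N1, N2, N3, N4, N6, N7}.
Not covered: N5 — 1 element.

1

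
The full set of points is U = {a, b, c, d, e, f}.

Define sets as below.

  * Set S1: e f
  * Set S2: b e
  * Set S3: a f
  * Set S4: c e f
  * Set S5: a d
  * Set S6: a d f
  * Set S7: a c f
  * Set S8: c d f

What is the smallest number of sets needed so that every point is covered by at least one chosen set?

S2 and S6 and S7 together: S2 ∪ S6 ∪ S7 = {a, b, c, d, e, f} — every point is covered.
Only S2 contains b, so S2 is forced; the remaining 4 points need at least 2 more sets (each remaining set adds at most 3) — so at least 3 sets are needed, and 3 is optimal.

3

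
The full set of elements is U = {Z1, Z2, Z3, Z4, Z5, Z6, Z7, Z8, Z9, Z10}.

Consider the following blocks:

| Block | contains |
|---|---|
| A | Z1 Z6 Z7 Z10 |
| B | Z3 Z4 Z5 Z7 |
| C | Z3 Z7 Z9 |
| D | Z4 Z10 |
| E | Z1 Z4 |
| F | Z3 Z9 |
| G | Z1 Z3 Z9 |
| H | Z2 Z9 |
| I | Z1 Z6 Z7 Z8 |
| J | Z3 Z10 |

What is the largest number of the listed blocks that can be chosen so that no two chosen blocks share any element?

3

D, F, I are pairwise disjoint (D={Z4,Z10}; F={Z3,Z9}; I={Z1,Z6,Z7,Z8}).
Every remaining block overlaps one of these, and no 4 of the listed blocks are pairwise disjoint, so 3 is the maximum.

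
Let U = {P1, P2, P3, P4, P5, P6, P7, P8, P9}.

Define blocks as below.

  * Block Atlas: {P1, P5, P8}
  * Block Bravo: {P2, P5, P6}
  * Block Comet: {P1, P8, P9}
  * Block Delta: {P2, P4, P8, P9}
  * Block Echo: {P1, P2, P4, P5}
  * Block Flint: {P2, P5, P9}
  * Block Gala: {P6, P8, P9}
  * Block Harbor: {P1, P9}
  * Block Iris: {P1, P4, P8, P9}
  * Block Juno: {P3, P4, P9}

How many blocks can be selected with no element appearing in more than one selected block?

2

Bravo, Juno are pairwise disjoint (Bravo={P2,P5,P6}; Juno={P3,P4,P9}).
Every remaining block overlaps one of these, and no 3 of the listed blocks are pairwise disjoint, so 2 is the maximum.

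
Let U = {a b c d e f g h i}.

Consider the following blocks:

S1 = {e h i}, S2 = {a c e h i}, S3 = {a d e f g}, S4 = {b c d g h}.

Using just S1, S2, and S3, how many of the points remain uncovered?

1

Union of S1, S2, S3 = {a, c, d, e, f, g, h, i}.
Not covered: b — 1 point.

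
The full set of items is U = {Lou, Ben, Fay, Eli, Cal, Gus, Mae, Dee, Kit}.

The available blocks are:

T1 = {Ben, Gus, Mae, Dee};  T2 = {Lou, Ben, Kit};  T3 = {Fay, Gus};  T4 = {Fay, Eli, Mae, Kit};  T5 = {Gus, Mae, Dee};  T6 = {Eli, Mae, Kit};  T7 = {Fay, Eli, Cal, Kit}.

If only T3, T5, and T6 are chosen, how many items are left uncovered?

Union of T3, T5, T6 = {Fay, Eli, Gus, Mae, Dee, Kit}.
Not covered: Lou, Ben, Cal — 3 items.

3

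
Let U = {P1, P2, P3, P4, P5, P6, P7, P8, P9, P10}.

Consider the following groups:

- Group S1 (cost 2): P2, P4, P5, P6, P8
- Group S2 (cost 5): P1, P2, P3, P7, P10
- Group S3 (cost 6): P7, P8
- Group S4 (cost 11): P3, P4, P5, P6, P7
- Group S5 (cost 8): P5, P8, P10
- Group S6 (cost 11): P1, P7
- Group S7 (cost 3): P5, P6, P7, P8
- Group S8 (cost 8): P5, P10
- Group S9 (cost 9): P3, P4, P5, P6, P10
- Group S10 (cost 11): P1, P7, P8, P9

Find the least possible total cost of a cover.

18

S1, S2, S10 together cover every item (S1 ∪ S2 ∪ S10 = {P1, P2, P3, P4, P5, P6, P7, P8, P9, P10}); total cost 2 + 5 + 11 = 18.
No covering selection has total cost below 18.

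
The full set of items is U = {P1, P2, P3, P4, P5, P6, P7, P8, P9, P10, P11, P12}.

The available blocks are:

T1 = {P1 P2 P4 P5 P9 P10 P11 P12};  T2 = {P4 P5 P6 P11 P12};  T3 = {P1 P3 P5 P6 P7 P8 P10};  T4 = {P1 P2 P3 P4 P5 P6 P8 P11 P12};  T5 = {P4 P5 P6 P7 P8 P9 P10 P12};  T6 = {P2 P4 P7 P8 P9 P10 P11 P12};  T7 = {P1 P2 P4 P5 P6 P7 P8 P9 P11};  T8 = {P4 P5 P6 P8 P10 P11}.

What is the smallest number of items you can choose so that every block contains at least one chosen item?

Take H = {P4, P7}. Each listed block contains at least one of these, so H is a hitting set of size 2.
No single item lies in every block, so at least 2 are needed and 2 is optimal.

2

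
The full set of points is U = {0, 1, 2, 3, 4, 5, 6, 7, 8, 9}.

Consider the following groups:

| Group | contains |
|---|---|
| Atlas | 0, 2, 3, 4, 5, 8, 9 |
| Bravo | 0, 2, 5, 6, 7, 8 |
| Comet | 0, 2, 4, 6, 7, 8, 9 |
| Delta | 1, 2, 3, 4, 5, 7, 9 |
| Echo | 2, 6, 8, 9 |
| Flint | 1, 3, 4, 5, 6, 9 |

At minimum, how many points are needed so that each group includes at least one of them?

2

Take H = {6, 9}. Each listed group contains at least one of these, so H is a hitting set of size 2.
No single point lies in every group, so at least 2 are needed and 2 is optimal.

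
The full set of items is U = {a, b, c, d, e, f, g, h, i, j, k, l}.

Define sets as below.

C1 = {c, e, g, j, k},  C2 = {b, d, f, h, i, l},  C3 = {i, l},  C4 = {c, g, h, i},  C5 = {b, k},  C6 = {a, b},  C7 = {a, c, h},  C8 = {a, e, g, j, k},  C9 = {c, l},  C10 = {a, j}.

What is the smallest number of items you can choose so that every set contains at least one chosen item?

4

The 4 items {b, c, j, l} hit every set.
No choice of 3 items meets every set, so 4 is the minimum.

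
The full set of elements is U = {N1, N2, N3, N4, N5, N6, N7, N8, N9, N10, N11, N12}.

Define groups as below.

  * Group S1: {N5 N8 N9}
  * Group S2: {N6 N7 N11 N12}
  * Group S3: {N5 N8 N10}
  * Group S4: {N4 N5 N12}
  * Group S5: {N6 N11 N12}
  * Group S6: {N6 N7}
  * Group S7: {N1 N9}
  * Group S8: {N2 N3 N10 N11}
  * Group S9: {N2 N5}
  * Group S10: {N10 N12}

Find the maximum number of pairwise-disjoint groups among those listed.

4

S6, S7, S9, S10 are pairwise disjoint (S6={N6,N7}; S7={N1,N9}; S9={N2,N5}; S10={N10,N12}).
Every remaining group overlaps one of these, and no 5 of the listed groups are pairwise disjoint, so 4 is the maximum.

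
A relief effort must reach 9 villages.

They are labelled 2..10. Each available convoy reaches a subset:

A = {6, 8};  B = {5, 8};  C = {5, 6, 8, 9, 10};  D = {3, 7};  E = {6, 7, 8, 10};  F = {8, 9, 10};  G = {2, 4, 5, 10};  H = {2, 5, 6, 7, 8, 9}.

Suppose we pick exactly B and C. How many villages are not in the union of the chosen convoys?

Union of B, C = {5, 6, 8, 9, 10}.
Not covered: 2, 3, 4, 7 — 4 villages.

4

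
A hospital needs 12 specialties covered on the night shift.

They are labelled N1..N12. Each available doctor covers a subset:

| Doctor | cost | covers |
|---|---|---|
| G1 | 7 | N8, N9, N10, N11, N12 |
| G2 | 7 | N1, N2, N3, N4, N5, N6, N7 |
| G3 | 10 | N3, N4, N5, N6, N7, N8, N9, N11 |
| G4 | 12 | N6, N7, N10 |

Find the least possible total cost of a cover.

14

G1, G2 together cover every specialty (G1 ∪ G2 = {N1, N2, N3, N4, N5, N6, N7, N8, N9, N10, N11, N12}); total cost 7 + 7 = 14.
No covering selection has total cost below 14.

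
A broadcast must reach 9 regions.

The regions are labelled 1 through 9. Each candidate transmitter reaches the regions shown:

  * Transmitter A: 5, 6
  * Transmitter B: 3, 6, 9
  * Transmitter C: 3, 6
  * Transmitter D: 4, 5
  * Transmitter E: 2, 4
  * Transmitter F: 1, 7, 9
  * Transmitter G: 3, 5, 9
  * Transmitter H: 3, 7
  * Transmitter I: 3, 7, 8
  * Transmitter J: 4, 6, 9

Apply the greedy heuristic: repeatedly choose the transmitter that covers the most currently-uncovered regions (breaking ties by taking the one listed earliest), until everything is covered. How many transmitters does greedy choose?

Greedy: pick B (covers 3 new) → pick D (covers 2 new) → pick F (covers 2 new) → pick E (covers 1 new) → pick I (covers 1 new). Total picks: 5.
(The true minimum cover uses only 4 transmitters, so greedy is not optimal here.)

5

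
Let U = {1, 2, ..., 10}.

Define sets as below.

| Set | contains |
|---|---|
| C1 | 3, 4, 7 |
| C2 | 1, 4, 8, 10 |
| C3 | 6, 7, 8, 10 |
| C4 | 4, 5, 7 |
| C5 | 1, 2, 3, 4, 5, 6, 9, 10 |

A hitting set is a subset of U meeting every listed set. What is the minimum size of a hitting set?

H = {4, 8} meets every set (each contains at least one member of H), and |H| = 2.
No single item lies in every set, so at least 2 are needed and 2 is optimal.

2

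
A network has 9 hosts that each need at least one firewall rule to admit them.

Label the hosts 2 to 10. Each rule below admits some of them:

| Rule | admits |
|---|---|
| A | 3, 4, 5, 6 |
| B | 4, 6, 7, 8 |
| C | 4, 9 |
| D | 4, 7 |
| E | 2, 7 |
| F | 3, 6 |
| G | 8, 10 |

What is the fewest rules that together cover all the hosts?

Take {A, C, E, G}. Their union is {2, 3, 4, 5, 6, 7, 8, 9, 10}, which is all 9 hosts.
Only A contains 5, so A is forced; the remaining 5 hosts need at least 3 more rules (each remaining rule adds at most 2) — so at least 4 rules are needed, and 4 is optimal.

4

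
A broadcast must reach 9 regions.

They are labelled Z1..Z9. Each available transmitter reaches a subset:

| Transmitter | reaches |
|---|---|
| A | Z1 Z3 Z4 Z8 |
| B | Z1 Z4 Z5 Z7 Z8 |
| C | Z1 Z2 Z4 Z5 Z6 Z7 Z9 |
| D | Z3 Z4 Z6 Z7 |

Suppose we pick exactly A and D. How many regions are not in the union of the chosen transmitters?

3

Union of A, D = {Z1, Z3, Z4, Z6, Z7, Z8}.
Not covered: Z2, Z5, Z9 — 3 regions.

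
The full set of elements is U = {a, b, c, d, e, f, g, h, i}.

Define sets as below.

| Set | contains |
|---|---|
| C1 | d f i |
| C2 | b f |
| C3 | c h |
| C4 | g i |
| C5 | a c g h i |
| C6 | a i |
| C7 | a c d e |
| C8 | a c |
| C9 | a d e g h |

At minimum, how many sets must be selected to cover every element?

C2 and C5 and C7 together: C2 ∪ C5 ∪ C7 = {a, b, c, d, e, f, g, h, i} — every element is covered.
Only C2 contains b, so C2 is forced; the remaining 7 elements need at least 2 more sets (each remaining set adds at most 5) — so at least 3 sets are needed, and 3 is optimal.

3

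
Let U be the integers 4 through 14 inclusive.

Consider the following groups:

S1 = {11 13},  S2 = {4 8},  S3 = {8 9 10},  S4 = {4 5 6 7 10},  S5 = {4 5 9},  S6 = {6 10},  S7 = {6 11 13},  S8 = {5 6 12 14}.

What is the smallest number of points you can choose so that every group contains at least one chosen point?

4

Take H = {5, 6, 8, 13}. Each listed group contains at least one of these, so H is a hitting set of size 4.
No choice of 3 points meets every group, so 4 is the minimum.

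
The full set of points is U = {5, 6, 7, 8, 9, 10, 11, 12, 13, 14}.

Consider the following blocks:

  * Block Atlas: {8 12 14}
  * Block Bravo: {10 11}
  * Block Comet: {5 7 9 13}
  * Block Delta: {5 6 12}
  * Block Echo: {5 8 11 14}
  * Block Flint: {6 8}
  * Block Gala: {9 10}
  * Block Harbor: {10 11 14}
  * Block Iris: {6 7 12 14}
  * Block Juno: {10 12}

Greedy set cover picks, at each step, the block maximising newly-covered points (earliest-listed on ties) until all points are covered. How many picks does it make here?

Greedy: pick Comet (covers 4 new) → pick Atlas (covers 3 new) → pick Bravo (covers 2 new) → pick Delta (covers 1 new). Total picks: 4.

4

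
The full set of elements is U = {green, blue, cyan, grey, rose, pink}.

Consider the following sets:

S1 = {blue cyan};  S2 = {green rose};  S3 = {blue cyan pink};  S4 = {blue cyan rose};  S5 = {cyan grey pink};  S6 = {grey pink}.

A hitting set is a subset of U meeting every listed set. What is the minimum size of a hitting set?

Take H = {blue, grey, rose}. Each listed set contains at least one of these, so H is a hitting set of size 3.
The sets S1, S2, S6 are pairwise disjoint, so any hitting set needs a separate element for each — at least 3. Hence 3 is optimal.

3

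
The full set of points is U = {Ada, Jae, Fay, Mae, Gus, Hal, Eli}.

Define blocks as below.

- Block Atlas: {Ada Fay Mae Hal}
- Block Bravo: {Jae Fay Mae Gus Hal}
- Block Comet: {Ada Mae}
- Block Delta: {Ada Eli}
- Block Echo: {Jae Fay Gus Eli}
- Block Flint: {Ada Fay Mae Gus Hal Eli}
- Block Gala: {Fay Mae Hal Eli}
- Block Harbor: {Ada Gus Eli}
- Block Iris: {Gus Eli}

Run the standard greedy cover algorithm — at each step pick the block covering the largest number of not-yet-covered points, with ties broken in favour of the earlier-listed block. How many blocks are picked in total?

2

Greedy: pick Flint (covers 6 new) → pick Bravo (covers 1 new). Total picks: 2.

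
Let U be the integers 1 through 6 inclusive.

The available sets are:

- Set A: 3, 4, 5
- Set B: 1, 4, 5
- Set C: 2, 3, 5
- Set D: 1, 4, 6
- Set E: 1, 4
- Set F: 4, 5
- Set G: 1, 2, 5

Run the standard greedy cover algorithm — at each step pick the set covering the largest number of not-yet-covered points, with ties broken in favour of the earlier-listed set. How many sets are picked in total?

3

Greedy: pick A (covers 3 new) → pick D (covers 2 new) → pick C (covers 1 new). Total picks: 3.
(The true minimum cover uses only 2 sets, so greedy is not optimal here.)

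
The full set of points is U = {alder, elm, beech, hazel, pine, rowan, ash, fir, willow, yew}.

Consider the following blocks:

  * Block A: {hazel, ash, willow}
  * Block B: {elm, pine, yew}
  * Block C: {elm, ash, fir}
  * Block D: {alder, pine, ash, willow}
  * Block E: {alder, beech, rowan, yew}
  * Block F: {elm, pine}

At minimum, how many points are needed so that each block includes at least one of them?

H = {alder, elm, willow} meets every block (each contains at least one member of H), and |H| = 3.
The blocks A, E, F are pairwise disjoint, so any hitting set needs a separate point for each — at least 3. Hence 3 is optimal.

3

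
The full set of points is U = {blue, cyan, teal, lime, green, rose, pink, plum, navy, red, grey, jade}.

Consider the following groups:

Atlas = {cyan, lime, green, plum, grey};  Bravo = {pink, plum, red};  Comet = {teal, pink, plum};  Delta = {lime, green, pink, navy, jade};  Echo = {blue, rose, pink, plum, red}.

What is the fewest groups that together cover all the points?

Atlas and Comet and Delta and Echo together: Atlas ∪ Comet ∪ Delta ∪ Echo = {blue, cyan, teal, lime, green, rose, pink, plum, navy, red, grey, jade} — every point is covered.
Only Comet contains teal, so Comet is forced; the remaining 9 points need at least 3 more groups (each remaining group adds at most 4) — so at least 4 groups are needed, and 4 is optimal.

4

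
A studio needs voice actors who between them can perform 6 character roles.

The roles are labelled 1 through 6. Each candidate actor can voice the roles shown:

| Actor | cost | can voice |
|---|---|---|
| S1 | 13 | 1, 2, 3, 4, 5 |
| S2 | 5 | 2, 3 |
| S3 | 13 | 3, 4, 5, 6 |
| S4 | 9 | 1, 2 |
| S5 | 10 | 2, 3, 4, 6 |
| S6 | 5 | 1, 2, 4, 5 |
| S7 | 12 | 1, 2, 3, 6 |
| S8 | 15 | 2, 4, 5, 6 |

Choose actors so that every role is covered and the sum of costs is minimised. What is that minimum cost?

S5, S6 together cover every role (S5 ∪ S6 = {1, 2, 3, 4, 5, 6}); total cost 10 + 5 = 15.
The greedy pick S6, S2, S5 costs 20; no covering selection beats 15.

15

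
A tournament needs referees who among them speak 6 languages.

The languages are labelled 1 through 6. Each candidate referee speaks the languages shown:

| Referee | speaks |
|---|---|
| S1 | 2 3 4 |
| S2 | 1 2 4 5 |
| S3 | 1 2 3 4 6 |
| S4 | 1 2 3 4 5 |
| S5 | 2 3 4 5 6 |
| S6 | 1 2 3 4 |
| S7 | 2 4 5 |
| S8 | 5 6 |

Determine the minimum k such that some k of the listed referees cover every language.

2

S4 and S5 together: S4 ∪ S5 = {1, 2, 3, 4, 5, 6} — every language is covered.
No single referee has all 6 languages (the largest, S3, has 5), so 2 is optimal.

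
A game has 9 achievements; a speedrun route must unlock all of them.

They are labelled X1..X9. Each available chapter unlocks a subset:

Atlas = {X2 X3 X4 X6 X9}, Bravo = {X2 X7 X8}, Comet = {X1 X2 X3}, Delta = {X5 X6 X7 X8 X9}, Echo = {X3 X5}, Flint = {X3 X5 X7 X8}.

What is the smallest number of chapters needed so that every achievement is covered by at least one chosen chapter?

3

Take {Atlas, Comet, Delta}. Their union is {X1, X2, X3, X4, X5, X6, X7, X8, X9}, which is all 9 achievements.
Only Comet contains X1, so Comet is forced; the remaining 6 achievements need at least 2 more chapters (each remaining chapter adds at most 5) — so at least 3 chapters are needed, and 3 is optimal.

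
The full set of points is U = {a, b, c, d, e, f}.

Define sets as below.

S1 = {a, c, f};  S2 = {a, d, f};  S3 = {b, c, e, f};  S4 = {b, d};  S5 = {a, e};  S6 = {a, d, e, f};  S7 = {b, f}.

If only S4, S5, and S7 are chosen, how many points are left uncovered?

Union of S4, S5, S7 = {a, b, d, e, f}.
Not covered: c — 1 point.

1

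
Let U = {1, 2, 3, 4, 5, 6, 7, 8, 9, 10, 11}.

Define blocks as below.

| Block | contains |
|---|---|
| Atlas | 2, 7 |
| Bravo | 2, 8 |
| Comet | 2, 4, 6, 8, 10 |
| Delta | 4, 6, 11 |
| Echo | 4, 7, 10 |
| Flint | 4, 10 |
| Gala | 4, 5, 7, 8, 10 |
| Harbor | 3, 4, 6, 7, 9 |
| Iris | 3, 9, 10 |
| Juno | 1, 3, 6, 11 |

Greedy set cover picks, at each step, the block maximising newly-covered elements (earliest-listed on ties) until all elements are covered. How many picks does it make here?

4

Greedy: pick Comet (covers 5 new) → pick Harbor (covers 3 new) → pick Juno (covers 2 new) → pick Gala (covers 1 new). Total picks: 4.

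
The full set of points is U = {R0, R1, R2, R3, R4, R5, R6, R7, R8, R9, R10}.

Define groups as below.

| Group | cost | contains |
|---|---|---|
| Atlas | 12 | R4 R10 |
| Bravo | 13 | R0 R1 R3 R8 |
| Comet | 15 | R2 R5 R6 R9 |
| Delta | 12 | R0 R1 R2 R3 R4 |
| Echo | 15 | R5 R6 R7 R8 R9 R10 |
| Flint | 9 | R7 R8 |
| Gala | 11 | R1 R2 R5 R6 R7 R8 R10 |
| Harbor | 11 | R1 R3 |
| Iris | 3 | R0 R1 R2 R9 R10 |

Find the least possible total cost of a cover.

26

Delta, Gala, Iris together cover every point (Delta ∪ Gala ∪ Iris = {R0, R1, R2, R3, R4, R5, R6, R7, R8, R9, R10}); total cost 12 + 11 + 3 = 26.
No covering selection has total cost below 26.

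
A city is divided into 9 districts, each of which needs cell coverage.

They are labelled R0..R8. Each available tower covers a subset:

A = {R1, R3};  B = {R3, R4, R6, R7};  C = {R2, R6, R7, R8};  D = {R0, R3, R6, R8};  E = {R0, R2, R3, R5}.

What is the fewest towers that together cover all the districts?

4

Take {A, B, C, E}. Their union is {R0, R1, R2, R3, R4, R5, R6, R7, R8}, which is all 9 districts.
No 3 of the 5 towers cover everything (all 10 combinations miss at least one district), so 4 is optimal.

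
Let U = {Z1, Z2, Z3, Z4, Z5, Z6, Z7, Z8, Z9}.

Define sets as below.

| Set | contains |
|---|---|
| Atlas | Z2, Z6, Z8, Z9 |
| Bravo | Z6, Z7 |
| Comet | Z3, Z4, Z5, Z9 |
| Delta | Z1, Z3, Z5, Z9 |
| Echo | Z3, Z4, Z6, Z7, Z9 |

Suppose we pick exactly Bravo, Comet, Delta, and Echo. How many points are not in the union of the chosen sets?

Union of Bravo, Comet, Delta, Echo = {Z1, Z3, Z4, Z5, Z6, Z7, Z9}.
Not covered: Z2, Z8 — 2 points.

2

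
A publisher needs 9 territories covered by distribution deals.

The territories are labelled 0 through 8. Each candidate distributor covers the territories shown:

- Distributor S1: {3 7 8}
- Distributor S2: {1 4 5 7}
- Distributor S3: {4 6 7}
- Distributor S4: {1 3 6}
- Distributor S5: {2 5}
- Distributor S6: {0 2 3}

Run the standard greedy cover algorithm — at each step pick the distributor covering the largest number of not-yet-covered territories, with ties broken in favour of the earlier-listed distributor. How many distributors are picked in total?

4

Greedy: pick S2 (covers 4 new) → pick S6 (covers 3 new) → pick S1 (covers 1 new) → pick S3 (covers 1 new). Total picks: 4.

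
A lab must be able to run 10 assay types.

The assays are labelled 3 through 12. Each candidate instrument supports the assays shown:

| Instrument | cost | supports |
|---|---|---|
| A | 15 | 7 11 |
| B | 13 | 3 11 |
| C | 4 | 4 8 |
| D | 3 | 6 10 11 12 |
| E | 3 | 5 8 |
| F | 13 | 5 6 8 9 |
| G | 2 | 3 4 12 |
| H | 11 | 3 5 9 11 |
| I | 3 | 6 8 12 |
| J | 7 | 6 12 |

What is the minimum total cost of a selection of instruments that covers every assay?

A, C, D, H together cover every assay (A ∪ C ∪ D ∪ H = {3, 4, 5, 6, 7, 8, 9, 10, 11, 12}); total cost 15 + 4 + 3 + 11 = 33.
The greedy pick G, D, E, H, A costs 34; no covering selection beats 33.

33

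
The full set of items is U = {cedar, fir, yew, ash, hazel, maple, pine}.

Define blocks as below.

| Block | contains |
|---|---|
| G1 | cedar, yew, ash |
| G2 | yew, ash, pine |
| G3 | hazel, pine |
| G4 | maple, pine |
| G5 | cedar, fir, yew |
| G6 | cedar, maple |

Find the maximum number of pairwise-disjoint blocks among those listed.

G2, G6 are pairwise disjoint (G2={yew,ash,pine}; G6={cedar,maple}).
Every remaining block overlaps one of these, and no 3 of the listed blocks are pairwise disjoint, so 2 is the maximum.

2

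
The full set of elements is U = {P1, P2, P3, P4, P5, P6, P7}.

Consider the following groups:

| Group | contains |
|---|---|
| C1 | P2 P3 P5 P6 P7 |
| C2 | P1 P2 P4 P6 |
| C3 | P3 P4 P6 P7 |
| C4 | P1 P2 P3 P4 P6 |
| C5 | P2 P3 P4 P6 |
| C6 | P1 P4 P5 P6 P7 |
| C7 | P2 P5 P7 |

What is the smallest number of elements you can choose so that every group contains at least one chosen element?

H = {P6, P7} meets every group (each contains at least one member of H), and |H| = 2.
No single element lies in every group, so at least 2 are needed and 2 is optimal.

2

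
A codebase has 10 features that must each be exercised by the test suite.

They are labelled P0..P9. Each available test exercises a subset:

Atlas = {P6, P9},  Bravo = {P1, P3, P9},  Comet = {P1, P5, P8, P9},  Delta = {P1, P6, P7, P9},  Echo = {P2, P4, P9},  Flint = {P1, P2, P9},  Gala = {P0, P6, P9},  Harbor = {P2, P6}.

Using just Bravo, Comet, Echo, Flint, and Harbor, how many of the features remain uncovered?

2

Union of Bravo, Comet, Echo, Flint, Harbor = {P1, P2, P3, P4, P5, P6, P8, P9}.
Not covered: P0, P7 — 2 features.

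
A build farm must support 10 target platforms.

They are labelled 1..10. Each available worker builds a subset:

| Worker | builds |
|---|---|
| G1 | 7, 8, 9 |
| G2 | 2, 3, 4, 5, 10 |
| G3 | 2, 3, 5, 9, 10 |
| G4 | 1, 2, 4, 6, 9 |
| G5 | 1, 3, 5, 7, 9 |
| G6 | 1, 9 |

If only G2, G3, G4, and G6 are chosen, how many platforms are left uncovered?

2

Union of G2, G3, G4, G6 = {1, 2, 3, 4, 5, 6, 9, 10}.
Not covered: 7, 8 — 2 platforms.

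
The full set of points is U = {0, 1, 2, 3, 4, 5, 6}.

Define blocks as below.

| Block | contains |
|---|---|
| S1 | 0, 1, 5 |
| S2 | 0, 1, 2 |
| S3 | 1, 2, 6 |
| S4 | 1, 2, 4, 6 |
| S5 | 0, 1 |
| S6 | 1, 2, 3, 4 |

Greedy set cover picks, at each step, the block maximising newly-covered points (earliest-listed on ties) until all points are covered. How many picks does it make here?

Greedy: pick S4 (covers 4 new) → pick S1 (covers 2 new) → pick S6 (covers 1 new). Total picks: 3.

3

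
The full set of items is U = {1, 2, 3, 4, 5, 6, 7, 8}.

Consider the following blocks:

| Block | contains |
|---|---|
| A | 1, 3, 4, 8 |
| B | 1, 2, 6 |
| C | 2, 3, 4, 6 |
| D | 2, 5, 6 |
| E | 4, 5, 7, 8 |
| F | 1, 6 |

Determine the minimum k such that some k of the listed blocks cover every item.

3

Take {A, C, E}. Their union is {1, 2, 3, 4, 5, 6, 7, 8}, which is all 8 items.
Only E contains 7, so E is forced; the remaining 4 items need at least 2 more blocks (each remaining block adds at most 3) — so at least 3 blocks are needed, and 3 is optimal.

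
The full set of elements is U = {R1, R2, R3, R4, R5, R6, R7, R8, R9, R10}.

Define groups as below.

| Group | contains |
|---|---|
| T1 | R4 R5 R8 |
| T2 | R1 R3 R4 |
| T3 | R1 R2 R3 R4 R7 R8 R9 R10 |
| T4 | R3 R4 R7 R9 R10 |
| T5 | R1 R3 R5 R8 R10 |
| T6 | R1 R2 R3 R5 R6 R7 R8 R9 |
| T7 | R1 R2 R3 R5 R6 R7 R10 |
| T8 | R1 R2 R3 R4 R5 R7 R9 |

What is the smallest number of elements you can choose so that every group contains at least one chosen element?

Take H = {R3, R4}. Each listed group contains at least one of these, so H is a hitting set of size 2.
No single element lies in every group, so at least 2 are needed and 2 is optimal.

2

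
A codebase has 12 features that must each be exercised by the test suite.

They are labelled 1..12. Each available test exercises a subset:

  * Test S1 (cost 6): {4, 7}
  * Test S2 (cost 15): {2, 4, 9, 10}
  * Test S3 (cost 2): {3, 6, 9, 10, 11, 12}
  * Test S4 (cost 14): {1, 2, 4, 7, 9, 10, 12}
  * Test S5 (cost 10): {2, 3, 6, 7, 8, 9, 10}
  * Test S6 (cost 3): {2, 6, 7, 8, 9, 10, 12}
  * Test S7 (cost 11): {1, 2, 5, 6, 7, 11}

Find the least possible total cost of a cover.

22

S1, S3, S6, S7 together cover every feature (S1 ∪ S3 ∪ S6 ∪ S7 = {1, 2, 3, 4, 5, 6, 7, 8, 9, 10, 11, 12}); total cost 6 + 2 + 3 + 11 = 22.
No covering selection has total cost below 22.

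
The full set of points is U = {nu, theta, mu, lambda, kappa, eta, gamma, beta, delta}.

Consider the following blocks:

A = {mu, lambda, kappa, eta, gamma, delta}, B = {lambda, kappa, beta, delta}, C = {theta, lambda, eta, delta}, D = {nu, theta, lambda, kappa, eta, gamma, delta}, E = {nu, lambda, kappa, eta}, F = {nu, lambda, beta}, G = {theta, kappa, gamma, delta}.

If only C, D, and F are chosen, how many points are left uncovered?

Union of C, D, F = {nu, theta, lambda, kappa, eta, gamma, beta, delta}.
Not covered: mu — 1 point.

1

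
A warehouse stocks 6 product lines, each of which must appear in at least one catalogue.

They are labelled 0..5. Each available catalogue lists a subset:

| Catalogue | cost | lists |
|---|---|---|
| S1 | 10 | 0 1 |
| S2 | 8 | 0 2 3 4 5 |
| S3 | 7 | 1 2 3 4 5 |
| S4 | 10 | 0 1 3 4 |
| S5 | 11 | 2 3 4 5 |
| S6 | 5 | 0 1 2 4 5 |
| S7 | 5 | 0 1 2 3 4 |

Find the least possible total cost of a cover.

S6, S7 together cover every product (S6 ∪ S7 = {0, 1, 2, 3, 4, 5}); total cost 5 + 5 = 10.
No covering selection has total cost below 10.

10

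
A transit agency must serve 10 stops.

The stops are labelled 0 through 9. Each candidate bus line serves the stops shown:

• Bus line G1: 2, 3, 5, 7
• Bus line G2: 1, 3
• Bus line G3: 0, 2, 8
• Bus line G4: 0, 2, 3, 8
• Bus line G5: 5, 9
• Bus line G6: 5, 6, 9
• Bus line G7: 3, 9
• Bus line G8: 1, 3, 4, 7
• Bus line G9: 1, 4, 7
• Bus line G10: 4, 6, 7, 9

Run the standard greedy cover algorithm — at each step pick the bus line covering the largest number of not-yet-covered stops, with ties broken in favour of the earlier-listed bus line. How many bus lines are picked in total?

4

Greedy: pick G1 (covers 4 new) → pick G10 (covers 3 new) → pick G3 (covers 2 new) → pick G2 (covers 1 new). Total picks: 4.
(The true minimum cover uses only 3 bus lines, so greedy is not optimal here.)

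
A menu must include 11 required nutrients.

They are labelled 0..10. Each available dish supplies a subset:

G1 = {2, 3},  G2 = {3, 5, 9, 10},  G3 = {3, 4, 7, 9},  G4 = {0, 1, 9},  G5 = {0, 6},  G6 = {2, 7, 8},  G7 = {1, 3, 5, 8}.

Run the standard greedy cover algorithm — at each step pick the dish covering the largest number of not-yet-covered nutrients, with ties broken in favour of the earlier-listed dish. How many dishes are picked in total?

Greedy: pick G2 (covers 4 new) → pick G6 (covers 3 new) → pick G4 (covers 2 new) → pick G3 (covers 1 new) → pick G5 (covers 1 new). Total picks: 5.

5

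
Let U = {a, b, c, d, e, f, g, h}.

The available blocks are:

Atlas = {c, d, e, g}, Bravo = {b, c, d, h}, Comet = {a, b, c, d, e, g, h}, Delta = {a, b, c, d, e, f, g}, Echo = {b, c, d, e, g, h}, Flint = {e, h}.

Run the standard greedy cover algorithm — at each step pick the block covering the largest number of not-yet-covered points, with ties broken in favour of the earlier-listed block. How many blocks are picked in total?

Greedy: pick Comet (covers 7 new) → pick Delta (covers 1 new). Total picks: 2.

2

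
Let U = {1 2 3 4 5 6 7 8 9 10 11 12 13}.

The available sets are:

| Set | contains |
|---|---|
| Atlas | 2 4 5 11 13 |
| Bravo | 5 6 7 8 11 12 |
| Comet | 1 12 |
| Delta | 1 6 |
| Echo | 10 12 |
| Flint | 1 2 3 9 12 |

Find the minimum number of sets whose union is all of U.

Take {Atlas, Bravo, Echo, Flint}. Their union is {1, 2, 3, 4, 5, 6, 7, 8, 9, 10, 11, 12, 13}, which is all 13 points.
Only Echo contains 10, so Echo is forced; the remaining 11 points need at least 3 more sets (each remaining set adds at most 5) — so at least 4 sets are needed, and 4 is optimal.

4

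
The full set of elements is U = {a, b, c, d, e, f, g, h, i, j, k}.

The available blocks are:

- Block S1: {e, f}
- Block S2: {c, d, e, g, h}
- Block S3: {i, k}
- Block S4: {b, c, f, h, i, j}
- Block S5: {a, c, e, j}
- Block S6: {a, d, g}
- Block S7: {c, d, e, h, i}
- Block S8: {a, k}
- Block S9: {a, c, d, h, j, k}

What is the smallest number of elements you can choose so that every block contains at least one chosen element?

3

T = {a, e, i} meets every block (each contains at least one member of T), and |T| = 3.
The blocks S1, S3, S6 are pairwise disjoint, so any hitting set needs a separate element for each — at least 3. Hence 3 is optimal.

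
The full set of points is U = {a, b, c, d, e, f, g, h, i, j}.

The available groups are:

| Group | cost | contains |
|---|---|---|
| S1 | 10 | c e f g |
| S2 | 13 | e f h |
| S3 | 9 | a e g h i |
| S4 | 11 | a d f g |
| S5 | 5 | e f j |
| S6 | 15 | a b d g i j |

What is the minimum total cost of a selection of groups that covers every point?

34

S1, S3, S6 together cover every point (S1 ∪ S3 ∪ S6 = {a, b, c, d, e, f, g, h, i, j}); total cost 10 + 9 + 15 = 34.
The greedy pick S5, S3, S6, S1 costs 39; no covering selection beats 34.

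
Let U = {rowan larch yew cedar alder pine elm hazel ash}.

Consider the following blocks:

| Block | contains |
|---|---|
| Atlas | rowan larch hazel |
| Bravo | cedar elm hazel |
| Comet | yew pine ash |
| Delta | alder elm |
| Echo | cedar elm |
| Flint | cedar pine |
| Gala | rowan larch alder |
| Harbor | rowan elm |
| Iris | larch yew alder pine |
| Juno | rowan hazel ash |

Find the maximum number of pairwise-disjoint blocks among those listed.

Bravo, Comet, Gala are pairwise disjoint (Bravo={cedar,elm,hazel}; Comet={yew,pine,ash}; Gala={rowan,larch,alder}).
Every remaining block overlaps one of these, and no 4 of the listed blocks are pairwise disjoint, so 3 is the maximum.

3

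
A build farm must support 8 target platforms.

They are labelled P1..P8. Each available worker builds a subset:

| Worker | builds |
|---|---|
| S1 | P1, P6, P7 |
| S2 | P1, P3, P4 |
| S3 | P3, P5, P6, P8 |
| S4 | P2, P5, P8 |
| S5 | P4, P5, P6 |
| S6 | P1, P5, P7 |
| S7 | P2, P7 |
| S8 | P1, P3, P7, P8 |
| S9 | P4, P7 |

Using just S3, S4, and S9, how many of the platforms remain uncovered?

Union of S3, S4, S9 = {P2, P3, P4, P5, P6, P7, P8}.
Not covered: P1 — 1 platform.

1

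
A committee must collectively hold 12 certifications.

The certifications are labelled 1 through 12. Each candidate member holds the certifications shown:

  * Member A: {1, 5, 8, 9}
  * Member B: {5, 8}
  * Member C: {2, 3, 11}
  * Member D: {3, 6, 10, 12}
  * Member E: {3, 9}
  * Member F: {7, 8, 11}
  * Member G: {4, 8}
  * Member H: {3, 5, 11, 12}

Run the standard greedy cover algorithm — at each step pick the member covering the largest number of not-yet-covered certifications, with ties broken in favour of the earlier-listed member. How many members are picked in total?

5

Greedy: pick A (covers 4 new) → pick D (covers 4 new) → pick C (covers 2 new) → pick F (covers 1 new) → pick G (covers 1 new). Total picks: 5.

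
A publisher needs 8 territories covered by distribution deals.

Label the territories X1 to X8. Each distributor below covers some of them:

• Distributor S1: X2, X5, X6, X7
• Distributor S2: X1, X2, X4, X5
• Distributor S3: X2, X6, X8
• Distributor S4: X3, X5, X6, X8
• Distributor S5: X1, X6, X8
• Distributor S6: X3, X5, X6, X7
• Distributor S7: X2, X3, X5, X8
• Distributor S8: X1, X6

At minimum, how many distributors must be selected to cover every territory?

3

S2 and S4 and S6 together: S2 ∪ S4 ∪ S6 = {X1, X2, X3, X4, X5, X6, X7, X8} — every territory is covered.
Only S2 contains X4, so S2 is forced; the remaining 4 territories need at least 2 more distributors (each remaining distributor adds at most 3) — so at least 3 distributors are needed, and 3 is optimal.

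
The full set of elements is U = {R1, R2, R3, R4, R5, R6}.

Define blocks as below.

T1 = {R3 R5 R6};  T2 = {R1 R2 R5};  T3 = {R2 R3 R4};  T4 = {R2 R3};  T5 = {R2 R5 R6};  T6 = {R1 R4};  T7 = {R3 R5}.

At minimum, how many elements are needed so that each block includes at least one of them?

3

H = {R2, R3, R4} meets every block (each contains at least one member of H), and |H| = 3.
No choice of 2 elements meets every block, so 3 is the minimum.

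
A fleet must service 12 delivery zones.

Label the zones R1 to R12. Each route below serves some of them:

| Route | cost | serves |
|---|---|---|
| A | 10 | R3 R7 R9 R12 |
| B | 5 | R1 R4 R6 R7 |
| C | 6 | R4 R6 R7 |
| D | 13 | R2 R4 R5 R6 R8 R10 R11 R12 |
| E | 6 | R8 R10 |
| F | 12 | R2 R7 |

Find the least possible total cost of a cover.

28

A, B, D together cover every zone (A ∪ B ∪ D = {R1, R2, R3, R4, R5, R6, R7, R8, R9, R10, R11, R12}); total cost 10 + 5 + 13 = 28.
No covering selection has total cost below 28.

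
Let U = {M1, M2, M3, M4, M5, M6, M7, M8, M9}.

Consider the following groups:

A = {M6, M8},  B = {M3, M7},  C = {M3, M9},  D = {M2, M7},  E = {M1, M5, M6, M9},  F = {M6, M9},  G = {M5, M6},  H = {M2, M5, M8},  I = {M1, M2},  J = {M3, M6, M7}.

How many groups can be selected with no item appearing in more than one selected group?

3

A, C, D are pairwise disjoint (A={M6,M8}; C={M3,M9}; D={M2,M7}).
Every remaining group overlaps one of these, and no 4 of the listed groups are pairwise disjoint, so 3 is the maximum.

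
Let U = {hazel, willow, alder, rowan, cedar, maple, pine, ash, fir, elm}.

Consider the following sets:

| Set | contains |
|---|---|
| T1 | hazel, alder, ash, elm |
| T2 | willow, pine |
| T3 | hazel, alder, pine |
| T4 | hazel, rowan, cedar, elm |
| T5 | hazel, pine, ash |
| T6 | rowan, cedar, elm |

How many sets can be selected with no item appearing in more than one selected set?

T1, T2 are pairwise disjoint (T1={hazel,alder,ash,elm}; T2={willow,pine}).
Every remaining set overlaps one of these, and no 3 of the listed sets are pairwise disjoint, so 2 is the maximum.

2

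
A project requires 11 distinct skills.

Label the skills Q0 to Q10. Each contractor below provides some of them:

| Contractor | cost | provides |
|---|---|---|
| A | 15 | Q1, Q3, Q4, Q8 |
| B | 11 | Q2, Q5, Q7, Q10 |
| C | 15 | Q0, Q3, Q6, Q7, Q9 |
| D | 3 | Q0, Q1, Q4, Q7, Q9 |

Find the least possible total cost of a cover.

A, B, C together cover every skill (A ∪ B ∪ C = {Q0, Q1, Q2, Q3, Q4, Q5, Q6, Q7, Q8, Q9, Q10}); total cost 15 + 11 + 15 = 41.
The greedy pick D, B, A, C costs 44; no covering selection beats 41.

41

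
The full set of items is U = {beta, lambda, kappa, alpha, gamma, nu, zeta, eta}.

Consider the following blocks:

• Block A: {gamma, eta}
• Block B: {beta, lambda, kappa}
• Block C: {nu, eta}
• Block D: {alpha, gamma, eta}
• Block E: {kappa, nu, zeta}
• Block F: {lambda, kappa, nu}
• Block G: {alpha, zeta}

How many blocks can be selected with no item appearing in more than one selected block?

B, C, G are pairwise disjoint (B={beta,lambda,kappa}; C={nu,eta}; G={alpha,zeta}).
Every remaining block overlaps one of these, and no 4 of the listed blocks are pairwise disjoint, so 3 is the maximum.

3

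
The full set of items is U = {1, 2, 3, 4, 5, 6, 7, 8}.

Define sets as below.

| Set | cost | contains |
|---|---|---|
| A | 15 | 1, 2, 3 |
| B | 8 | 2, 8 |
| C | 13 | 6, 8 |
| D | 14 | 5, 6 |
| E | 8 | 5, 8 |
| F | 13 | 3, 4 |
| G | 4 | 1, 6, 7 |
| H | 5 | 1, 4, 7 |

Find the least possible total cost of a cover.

32

A, E, G, H together cover every item (A ∪ E ∪ G ∪ H = {1, 2, 3, 4, 5, 6, 7, 8}); total cost 15 + 8 + 4 + 5 = 32.
The greedy pick G, B, H, E, F costs 38; no covering selection beats 32.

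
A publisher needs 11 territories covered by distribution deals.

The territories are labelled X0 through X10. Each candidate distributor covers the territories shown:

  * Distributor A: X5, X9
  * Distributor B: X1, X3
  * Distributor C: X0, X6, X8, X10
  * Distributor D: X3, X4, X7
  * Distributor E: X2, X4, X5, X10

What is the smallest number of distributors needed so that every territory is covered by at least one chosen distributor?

5

Take {A, B, C, D, E}. Their union is {X0, X1, X2, X3, X4, X5, X6, X7, X8, X9, X10}, which is all 11 territories.
No 4 of the 5 distributors cover everything (all 5 combinations miss at least one territory), so 5 is optimal.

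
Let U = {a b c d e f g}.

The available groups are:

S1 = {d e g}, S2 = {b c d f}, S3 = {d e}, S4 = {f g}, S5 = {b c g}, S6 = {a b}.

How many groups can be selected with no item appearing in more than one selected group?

3

S3, S4, S6 are pairwise disjoint (S3={d,e}; S4={f,g}; S6={a,b}).
Every remaining group overlaps one of these, and no 4 of the listed groups are pairwise disjoint, so 3 is the maximum.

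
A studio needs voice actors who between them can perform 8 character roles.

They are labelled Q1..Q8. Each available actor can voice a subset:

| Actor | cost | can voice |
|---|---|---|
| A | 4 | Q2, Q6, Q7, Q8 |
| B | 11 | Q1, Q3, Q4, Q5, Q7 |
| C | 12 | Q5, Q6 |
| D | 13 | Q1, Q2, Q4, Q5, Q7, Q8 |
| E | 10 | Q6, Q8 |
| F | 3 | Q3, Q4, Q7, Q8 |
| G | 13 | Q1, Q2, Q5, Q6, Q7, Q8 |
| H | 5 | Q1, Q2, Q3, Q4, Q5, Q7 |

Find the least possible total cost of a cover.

9

A, H together cover every role (A ∪ H = {Q1, Q2, Q3, Q4, Q5, Q6, Q7, Q8}); total cost 4 + 5 = 9.
The greedy pick F, H, A costs 12; no covering selection beats 9.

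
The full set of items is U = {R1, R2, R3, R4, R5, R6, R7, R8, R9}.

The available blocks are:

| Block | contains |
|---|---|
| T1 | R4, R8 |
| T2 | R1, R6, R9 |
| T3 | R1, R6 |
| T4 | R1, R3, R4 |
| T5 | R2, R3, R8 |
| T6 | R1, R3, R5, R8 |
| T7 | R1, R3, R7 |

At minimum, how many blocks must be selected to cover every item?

5

T1, T2, T5, T6, and T7 cover everything between them: the union {R1, R2, R3, R4, R5, R6, R7, R8, R9} is all of U.
No 4 of the 7 blocks cover everything (all 35 combinations miss at least one item), so 5 is optimal.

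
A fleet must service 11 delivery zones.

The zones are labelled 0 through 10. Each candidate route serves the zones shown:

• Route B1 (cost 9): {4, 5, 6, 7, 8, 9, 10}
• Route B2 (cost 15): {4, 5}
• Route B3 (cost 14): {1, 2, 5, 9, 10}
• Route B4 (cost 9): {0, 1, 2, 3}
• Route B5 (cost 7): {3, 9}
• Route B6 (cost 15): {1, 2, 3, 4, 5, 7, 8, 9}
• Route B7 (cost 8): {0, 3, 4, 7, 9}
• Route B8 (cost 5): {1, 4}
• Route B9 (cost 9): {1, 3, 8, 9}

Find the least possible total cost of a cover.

B1, B4 together cover every zone (B1 ∪ B4 = {0, 1, 2, 3, 4, 5, 6, 7, 8, 9, 10}); total cost 9 + 9 = 18.
No covering selection has total cost below 18.

18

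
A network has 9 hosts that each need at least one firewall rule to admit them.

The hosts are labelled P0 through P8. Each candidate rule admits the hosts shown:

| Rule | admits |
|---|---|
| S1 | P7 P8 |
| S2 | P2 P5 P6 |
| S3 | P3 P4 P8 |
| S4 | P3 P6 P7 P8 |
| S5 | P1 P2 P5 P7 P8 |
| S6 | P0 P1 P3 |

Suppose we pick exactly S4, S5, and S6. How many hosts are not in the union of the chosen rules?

Union of S4, S5, S6 = {P0, P1, P2, P3, P5, P6, P7, P8}.
Not covered: P4 — 1 host.

1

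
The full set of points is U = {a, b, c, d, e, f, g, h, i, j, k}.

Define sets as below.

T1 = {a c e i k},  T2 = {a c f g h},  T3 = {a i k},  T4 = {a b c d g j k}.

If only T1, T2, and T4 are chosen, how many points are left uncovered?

0

Union of T1, T2, T4 = {a, b, c, d, e, f, g, h, i, j, k} — that's every point, so 0 are uncovered.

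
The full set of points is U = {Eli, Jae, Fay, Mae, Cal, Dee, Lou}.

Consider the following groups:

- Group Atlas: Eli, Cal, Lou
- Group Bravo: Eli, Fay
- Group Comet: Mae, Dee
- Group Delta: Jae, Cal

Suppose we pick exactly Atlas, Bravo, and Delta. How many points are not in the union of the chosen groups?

2

Union of Atlas, Bravo, Delta = {Eli, Jae, Fay, Cal, Lou}.
Not covered: Mae, Dee — 2 points.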